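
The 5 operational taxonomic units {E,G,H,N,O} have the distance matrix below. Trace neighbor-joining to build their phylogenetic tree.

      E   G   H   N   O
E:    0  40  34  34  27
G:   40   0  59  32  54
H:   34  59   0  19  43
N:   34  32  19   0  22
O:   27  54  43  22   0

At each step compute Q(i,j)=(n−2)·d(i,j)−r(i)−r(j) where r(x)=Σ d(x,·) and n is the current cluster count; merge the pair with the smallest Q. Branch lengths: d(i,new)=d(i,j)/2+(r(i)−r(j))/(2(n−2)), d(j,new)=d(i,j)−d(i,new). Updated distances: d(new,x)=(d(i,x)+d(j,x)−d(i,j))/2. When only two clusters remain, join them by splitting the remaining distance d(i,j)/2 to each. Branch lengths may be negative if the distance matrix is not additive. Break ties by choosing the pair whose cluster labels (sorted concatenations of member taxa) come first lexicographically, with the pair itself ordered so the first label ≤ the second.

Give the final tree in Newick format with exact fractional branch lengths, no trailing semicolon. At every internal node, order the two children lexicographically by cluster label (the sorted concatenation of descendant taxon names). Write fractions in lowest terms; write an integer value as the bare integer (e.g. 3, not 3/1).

step 1: merge (H,N) at d=19, Q=-205; branch lengths H→35/2, N→3/2; new cluster HN
  updated: d(E,HN)=49/2, d(G,HN)=36, d(HN,O)=23
step 2: merge (E,G) at d=40, Q=-283/2; branch lengths E→83/8, G→237/8; new cluster EG
  updated: d(EG,HN)=41/4, d(EG,O)=41/2
step 3: merge (EG,HN) at d=41/4, Q=-215/4; branch lengths EG→31/8, HN→51/8; new cluster EGHN
  updated: d(EGHN,O)=133/8
step 4: merge (EGHN,O) at d=133/8; branch lengths EGHN→133/16, O→133/16; new cluster EGHNO
final tree: (((E:83/8,G:237/8):31/8,(H:35/2,N:3/2):51/8):133/16,O:133/16)
total length: 687/8

(((E:83/8,G:237/8):31/8,(H:35/2,N:3/2):51/8):133/16,O:133/16)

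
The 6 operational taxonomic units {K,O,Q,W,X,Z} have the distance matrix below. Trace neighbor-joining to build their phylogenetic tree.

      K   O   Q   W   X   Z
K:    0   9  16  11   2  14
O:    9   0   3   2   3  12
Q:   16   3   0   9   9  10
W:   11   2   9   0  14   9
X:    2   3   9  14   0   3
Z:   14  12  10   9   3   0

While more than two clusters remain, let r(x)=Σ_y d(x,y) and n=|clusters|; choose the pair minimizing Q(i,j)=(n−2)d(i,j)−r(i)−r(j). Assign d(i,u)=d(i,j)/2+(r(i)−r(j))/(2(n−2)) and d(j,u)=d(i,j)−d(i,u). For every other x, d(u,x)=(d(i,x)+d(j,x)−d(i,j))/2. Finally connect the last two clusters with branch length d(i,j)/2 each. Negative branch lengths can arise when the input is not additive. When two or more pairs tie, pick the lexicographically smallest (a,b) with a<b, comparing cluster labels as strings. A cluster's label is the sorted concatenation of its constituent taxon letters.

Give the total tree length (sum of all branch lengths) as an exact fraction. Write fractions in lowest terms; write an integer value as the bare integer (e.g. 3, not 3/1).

317/16

iteration 1: select K,X (d=2, Q=-75); attach at lengths (29/8, -13/8); label the merged cluster KX
  updated: d(KX,O)=5, d(KX,Q)=23/2, d(KX,W)=23/2, d(KX,Z)=15/2
iteration 2: select KX,Z (d=15/2, Q=-103/2); attach at lengths (13/4, 17/4); label the merged cluster KXZ
  updated: d(KXZ,O)=19/4, d(KXZ,Q)=7, d(KXZ,W)=13/2
iteration 3: select KXZ,Q (d=7, Q=-93/4); attach at lengths (53/16, 59/16); label the merged cluster KQXZ
  updated: d(KQXZ,O)=3/8, d(KQXZ,W)=17/4
iteration 4: select KQXZ,O (d=3/8, Q=-53/8); attach at lengths (21/16, -15/16); label the merged cluster KOQXZ
  updated: d(KOQXZ,W)=47/16
iteration 5: select KOQXZ,W (d=47/16); attach at lengths (47/32, 47/32); label the merged cluster KOQWXZ
final tree: (((((K:29/8,X:-13/8):13/4,Z:17/4):53/16,Q:59/16):21/16,O:-15/16):47/32,W:47/32)
total length: 317/16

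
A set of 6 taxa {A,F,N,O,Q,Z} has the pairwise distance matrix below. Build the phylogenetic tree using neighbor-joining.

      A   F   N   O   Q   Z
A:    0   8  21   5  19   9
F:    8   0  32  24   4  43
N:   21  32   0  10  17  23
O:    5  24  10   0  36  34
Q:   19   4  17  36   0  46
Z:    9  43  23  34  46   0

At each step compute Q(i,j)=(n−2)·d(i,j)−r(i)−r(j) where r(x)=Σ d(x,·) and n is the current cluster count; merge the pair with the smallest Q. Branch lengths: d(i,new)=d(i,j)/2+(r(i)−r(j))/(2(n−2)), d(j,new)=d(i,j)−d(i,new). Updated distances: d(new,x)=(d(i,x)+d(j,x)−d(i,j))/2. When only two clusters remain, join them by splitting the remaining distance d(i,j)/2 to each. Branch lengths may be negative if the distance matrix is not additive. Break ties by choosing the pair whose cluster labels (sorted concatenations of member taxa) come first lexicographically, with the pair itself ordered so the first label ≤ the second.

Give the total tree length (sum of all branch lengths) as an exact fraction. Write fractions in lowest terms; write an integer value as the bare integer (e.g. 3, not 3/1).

50

1. join F+Q (d=4, Q=-217) ⇒ FQ; edges |F|=5/8, |Q|=27/8
  updated: d(A,FQ)=23/2, d(FQ,N)=45/2, d(FQ,O)=28, d(FQ,Z)=85/2
2. join A+Z (d=9, Q=-128) ⇒ AZ; edges |A|=-35/6, |Z|=89/6
  updated: d(AZ,FQ)=45/2, d(AZ,N)=35/2, d(AZ,O)=15
3. join AZ+FQ (d=45/2, Q=-83) ⇒ AFQZ; edges |AZ|=27/4, |FQ|=63/4
  updated: d(AFQZ,N)=35/4, d(AFQZ,O)=41/4
4. join AFQZ+N (d=35/4, Q=-29) ⇒ AFNQZ; edges |AFQZ|=9/2, |N|=17/4
  updated: d(AFNQZ,O)=23/4
5. join AFNQZ+O (d=23/4) ⇒ AFNOQZ; edges |AFNQZ|=23/8, |O|=23/8
final tree: ((((A:-35/6,Z:89/6):27/4,(F:5/8,Q:27/8):63/4):9/2,N:17/4):23/8,O:23/8)
total length: 50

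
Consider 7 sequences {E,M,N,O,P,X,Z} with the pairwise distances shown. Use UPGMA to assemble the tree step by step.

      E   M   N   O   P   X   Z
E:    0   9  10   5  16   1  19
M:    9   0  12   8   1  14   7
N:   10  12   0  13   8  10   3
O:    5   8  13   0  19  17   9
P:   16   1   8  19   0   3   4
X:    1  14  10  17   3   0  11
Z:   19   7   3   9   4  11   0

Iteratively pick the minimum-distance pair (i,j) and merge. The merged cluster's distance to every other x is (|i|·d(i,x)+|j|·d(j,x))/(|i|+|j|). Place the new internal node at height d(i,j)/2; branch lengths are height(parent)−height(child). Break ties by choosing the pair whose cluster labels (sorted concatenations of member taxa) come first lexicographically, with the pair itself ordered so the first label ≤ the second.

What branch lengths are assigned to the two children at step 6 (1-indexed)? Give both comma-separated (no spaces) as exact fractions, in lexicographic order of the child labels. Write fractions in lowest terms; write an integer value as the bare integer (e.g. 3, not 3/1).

3/8,2

step 1: merge (E,X) at d=1; branch lengths E→1/2, X→1/2; new cluster EX
  updated: d(EX,M)=23/2, d(EX,N)=10, d(EX,O)=11, d(EX,P)=19/2, d(EX,Z)=15
step 2: merge (M,P) at d=1; branch lengths M→1/2, P→1/2; new cluster MP
  updated: d(EX,MP)=21/2, d(MP,N)=10, d(MP,O)=27/2, d(MP,Z)=11/2
step 3: merge (N,Z) at d=3; branch lengths N→3/2, Z→3/2; new cluster NZ
  updated: d(EX,NZ)=25/2, d(MP,NZ)=31/4, d(NZ,O)=11
step 4: merge (MP,NZ) at d=31/4; branch lengths MP→27/8, NZ→19/8; new cluster MNPZ
  updated: d(EX,MNPZ)=23/2, d(MNPZ,O)=49/4
step 5: merge (EX,O) at d=11; branch lengths EX→5, O→11/2; new cluster EOX
  updated: d(EOX,MNPZ)=47/4
step 6: merge (EOX,MNPZ) at d=47/4; branch lengths EOX→3/8, MNPZ→2; new cluster EMNOPXZ
final tree: (((E:1/2,X:1/2):5,O:11/2):3/8,((M:1/2,P:1/2):27/8,(N:3/2,Z:3/2):19/8):2)
total length: 189/8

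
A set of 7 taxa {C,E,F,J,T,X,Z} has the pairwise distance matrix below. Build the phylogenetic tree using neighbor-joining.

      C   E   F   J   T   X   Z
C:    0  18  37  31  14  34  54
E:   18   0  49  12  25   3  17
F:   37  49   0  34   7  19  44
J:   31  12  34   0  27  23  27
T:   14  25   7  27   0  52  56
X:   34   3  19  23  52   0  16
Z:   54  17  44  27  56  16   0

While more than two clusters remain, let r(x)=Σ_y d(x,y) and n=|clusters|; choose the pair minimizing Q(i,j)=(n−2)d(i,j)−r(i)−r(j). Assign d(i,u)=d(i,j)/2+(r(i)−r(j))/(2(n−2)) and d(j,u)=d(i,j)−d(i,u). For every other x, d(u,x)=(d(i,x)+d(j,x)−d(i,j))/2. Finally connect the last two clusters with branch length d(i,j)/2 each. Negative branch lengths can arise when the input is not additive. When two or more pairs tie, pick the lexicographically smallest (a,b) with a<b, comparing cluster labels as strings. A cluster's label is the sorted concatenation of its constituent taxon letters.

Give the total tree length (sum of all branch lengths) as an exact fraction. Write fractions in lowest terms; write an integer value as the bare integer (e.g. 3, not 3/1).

2291/32

step 1: merge (F,T) at d=7, Q=-336; branch lengths F→22/5, T→13/5; new cluster FT
  updated: d(C,FT)=22, d(E,FT)=67/2, d(FT,J)=27, d(FT,X)=32, d(FT,Z)=93/2
step 2: merge (C,FT) at d=22, Q=-232; branch lengths C→43/4, FT→45/4; new cluster CFT
  updated: d(CFT,E)=59/4, d(CFT,J)=18, d(CFT,X)=22, d(CFT,Z)=157/4
step 3: merge (CFT,J) at d=18, Q=-120; branch lengths CFT→34/3, J→20/3; new cluster CFJT
  updated: d(CFJT,E)=35/8, d(CFJT,X)=27/2, d(CFJT,Z)=193/8
step 4: merge (CFJT,E) at d=35/8, Q=-461/8; branch lengths CFJT→211/32, E→-71/32; new cluster CEFJT
  updated: d(CEFJT,X)=97/16, d(CEFJT,Z)=147/8
step 5: merge (CEFJT,X) at d=97/16, Q=-647/16; branch lengths CEFJT→135/32, X→59/32; new cluster CEFJTX
  updated: d(CEFJTX,Z)=453/32
step 6: merge (CEFJTX,Z) at d=453/32; branch lengths CEFJTX→453/64, Z→453/64; new cluster CEFJTXZ
final tree: (((((C:43/4,(F:22/5,T:13/5):45/4):34/3,J:20/3):211/32,E:-71/32):135/32,X:59/32):453/64,Z:453/64)
total length: 2291/32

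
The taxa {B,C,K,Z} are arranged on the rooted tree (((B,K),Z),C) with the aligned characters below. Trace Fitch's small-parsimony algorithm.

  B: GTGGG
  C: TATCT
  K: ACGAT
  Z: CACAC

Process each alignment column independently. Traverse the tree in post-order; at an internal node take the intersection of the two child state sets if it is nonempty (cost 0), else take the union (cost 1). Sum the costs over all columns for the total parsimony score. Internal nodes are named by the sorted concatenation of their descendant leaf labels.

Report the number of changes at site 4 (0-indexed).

2

[col 0] BK: children B:{G}, K:{A} ∪→ {A,G}; cost 1
[col 0] BKZ: children BK:{A,G}, Z:{C} ∪→ {A,C,G}; cost 1
[col 0] BCKZ: children BKZ:{A,C,G}, C:{T} ∪→ {A,C,G,T}; cost 1
[col 1] BK: children B:{T}, K:{C} ∪→ {C,T}; cost 1
[col 1] BKZ: children BK:{C,T}, Z:{A} ∪→ {A,C,T}; cost 1
[col 1] BCKZ: children BKZ:{A,C,T}, C:{A} ∩→ {A}; cost 0
[col 2] BK: children B:{G}, K:{G} ∩→ {G}; cost 0
[col 2] BKZ: children BK:{G}, Z:{C} ∪→ {C,G}; cost 1
[col 2] BCKZ: children BKZ:{C,G}, C:{T} ∪→ {C,G,T}; cost 1
[col 3] BK: children B:{G}, K:{A} ∪→ {A,G}; cost 1
[col 3] BKZ: children BK:{A,G}, Z:{A} ∩→ {A}; cost 0
[col 3] BCKZ: children BKZ:{A}, C:{C} ∪→ {A,C}; cost 1
[col 4] BK: children B:{G}, K:{T} ∪→ {G,T}; cost 1
[col 4] BKZ: children BK:{G,T}, Z:{C} ∪→ {C,G,T}; cost 1
[col 4] BCKZ: children BKZ:{C,G,T}, C:{T} ∩→ {T}; cost 0
per-site changes: [3, 2, 2, 2, 2]; total = 11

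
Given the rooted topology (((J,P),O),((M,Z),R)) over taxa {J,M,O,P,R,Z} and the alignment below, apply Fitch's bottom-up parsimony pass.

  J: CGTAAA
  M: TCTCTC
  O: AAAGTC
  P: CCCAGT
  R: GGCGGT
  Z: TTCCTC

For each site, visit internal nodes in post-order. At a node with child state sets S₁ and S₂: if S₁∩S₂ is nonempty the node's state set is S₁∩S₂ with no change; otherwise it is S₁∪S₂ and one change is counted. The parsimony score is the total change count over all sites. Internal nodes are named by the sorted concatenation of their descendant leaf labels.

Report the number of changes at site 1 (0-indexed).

JP@0: {C} ∩ {C} = {C} (intersection, +0)
JOP@0: {C} ∪ {A} = {A,C} (union, +1)
MZ@0: {T} ∩ {T} = {T} (intersection, +0)
MRZ@0: {T} ∪ {G} = {G,T} (union, +1)
JMOPRZ@0: {A,C} ∪ {G,T} = {A,C,G,T} (union, +1)
JP@1: {G} ∪ {C} = {C,G} (union, +1)
JOP@1: {C,G} ∪ {A} = {A,C,G} (union, +1)
MZ@1: {C} ∪ {T} = {C,T} (union, +1)
MRZ@1: {C,T} ∪ {G} = {C,G,T} (union, +1)
JMOPRZ@1: {A,C,G} ∩ {C,G,T} = {C,G} (intersection, +0)
JP@2: {T} ∪ {C} = {C,T} (union, +1)
JOP@2: {C,T} ∪ {A} = {A,C,T} (union, +1)
MZ@2: {T} ∪ {C} = {C,T} (union, +1)
MRZ@2: {C,T} ∩ {C} = {C} (intersection, +0)
JMOPRZ@2: {A,C,T} ∩ {C} = {C} (intersection, +0)
JP@3: {A} ∩ {A} = {A} (intersection, +0)
JOP@3: {A} ∪ {G} = {A,G} (union, +1)
MZ@3: {C} ∩ {C} = {C} (intersection, +0)
MRZ@3: {C} ∪ {G} = {C,G} (union, +1)
JMOPRZ@3: {A,G} ∩ {C,G} = {G} (intersection, +0)
JP@4: {A} ∪ {G} = {A,G} (union, +1)
JOP@4: {A,G} ∪ {T} = {A,G,T} (union, +1)
MZ@4: {T} ∩ {T} = {T} (intersection, +0)
MRZ@4: {T} ∪ {G} = {G,T} (union, +1)
JMOPRZ@4: {A,G,T} ∩ {G,T} = {G,T} (intersection, +0)
JP@5: {A} ∪ {T} = {A,T} (union, +1)
JOP@5: {A,T} ∪ {C} = {A,C,T} (union, +1)
MZ@5: {C} ∩ {C} = {C} (intersection, +0)
MRZ@5: {C} ∪ {T} = {C,T} (union, +1)
JMOPRZ@5: {A,C,T} ∩ {C,T} = {C,T} (intersection, +0)
per-site changes: [3, 4, 3, 2, 3, 3]; total = 18

4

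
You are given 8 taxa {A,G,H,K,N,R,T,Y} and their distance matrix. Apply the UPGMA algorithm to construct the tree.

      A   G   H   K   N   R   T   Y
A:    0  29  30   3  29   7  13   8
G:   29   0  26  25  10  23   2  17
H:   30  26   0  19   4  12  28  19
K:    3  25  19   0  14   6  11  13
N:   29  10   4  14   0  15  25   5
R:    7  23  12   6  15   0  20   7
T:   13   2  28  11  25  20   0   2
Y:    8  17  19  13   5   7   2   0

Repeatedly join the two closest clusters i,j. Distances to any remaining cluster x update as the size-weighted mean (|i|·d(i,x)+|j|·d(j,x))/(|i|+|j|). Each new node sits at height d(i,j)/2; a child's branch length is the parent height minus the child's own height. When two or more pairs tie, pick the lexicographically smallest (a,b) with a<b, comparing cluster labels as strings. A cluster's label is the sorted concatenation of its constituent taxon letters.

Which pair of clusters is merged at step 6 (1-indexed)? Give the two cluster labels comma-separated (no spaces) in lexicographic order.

AKRY,GT

iteration 1: select G,T (d=2); attach at lengths (1, 1); label the merged cluster GT
  updated: d(A,GT)=21, d(GT,H)=27, d(GT,K)=18, d(GT,N)=35/2, d(GT,R)=43/2, d(GT,Y)=19/2
iteration 2: select A,K (d=3); attach at lengths (3/2, 3/2); label the merged cluster AK
  updated: d(AK,GT)=39/2, d(AK,H)=49/2, d(AK,N)=43/2, d(AK,R)=13/2, d(AK,Y)=21/2
iteration 3: select H,N (d=4); attach at lengths (2, 2); label the merged cluster HN
  updated: d(AK,HN)=23, d(GT,HN)=89/4, d(HN,R)=27/2, d(HN,Y)=12
iteration 4: select AK,R (d=13/2); attach at lengths (7/4, 13/4); label the merged cluster AKR
  updated: d(AKR,GT)=121/6, d(AKR,HN)=119/6, d(AKR,Y)=28/3
iteration 5: select AKR,Y (d=28/3); attach at lengths (17/12, 14/3); label the merged cluster AKRY
  updated: d(AKRY,GT)=35/2, d(AKRY,HN)=143/8
iteration 6: select AKRY,GT (d=35/2); attach at lengths (49/12, 31/4); label the merged cluster AGKRTY
  updated: d(AGKRTY,HN)=58/3
iteration 7: select AGKRTY,HN (d=58/3); attach at lengths (11/12, 23/3); label the merged cluster AGHKNRTY
final tree: (((((A:3/2,K:3/2):7/4,R:13/4):17/12,Y:14/3):49/12,(G:1,T:1):31/4):11/12,(H:2,N:2):23/3)
total length: 81/2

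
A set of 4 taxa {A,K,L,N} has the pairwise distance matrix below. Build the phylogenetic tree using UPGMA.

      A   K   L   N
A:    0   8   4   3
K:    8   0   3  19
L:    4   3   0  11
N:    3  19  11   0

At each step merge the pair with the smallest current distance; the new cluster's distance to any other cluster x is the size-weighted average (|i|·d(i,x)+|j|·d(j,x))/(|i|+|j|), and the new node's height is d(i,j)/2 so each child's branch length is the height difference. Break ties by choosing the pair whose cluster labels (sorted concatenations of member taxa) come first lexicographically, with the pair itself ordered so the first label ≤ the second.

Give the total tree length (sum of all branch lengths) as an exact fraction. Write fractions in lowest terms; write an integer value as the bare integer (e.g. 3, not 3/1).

iteration 1: select A,N (d=3); attach at lengths (3/2, 3/2); label the merged cluster AN
  updated: d(AN,K)=27/2, d(AN,L)=15/2
iteration 2: select K,L (d=3); attach at lengths (3/2, 3/2); label the merged cluster KL
  updated: d(AN,KL)=21/2
iteration 3: select AN,KL (d=21/2); attach at lengths (15/4, 15/4); label the merged cluster AKLN
final tree: ((A:3/2,N:3/2):15/4,(K:3/2,L:3/2):15/4)
total length: 27/2

27/2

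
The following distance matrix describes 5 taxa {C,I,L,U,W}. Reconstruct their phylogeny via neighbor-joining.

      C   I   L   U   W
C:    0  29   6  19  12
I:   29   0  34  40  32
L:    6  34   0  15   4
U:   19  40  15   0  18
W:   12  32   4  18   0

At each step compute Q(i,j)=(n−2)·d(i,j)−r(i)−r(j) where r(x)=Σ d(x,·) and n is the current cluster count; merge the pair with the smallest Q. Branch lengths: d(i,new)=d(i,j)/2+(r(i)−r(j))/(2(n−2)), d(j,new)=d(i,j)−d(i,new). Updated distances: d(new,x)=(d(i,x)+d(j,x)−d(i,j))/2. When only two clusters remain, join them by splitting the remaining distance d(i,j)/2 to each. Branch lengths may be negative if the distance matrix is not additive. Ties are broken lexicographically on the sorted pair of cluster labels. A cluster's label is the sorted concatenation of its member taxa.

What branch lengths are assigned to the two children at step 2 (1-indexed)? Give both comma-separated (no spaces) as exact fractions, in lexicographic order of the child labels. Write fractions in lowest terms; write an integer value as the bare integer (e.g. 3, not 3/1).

iteration 1: select C,I (d=29, Q=-114); attach at lengths (3, 26); label the merged cluster CI
  updated: d(CI,L)=11/2, d(CI,U)=15, d(CI,W)=15/2
iteration 2: select CI,U (d=15, Q=-46); attach at lengths (5/2, 25/2); label the merged cluster CIU
  updated: d(CIU,L)=11/4, d(CIU,W)=21/4
iteration 3: select CIU,L (d=11/4, Q=-12); attach at lengths (2, 3/4); label the merged cluster CILU
  updated: d(CILU,W)=13/4
iteration 4: select CILU,W (d=13/4); attach at lengths (13/8, 13/8); label the merged cluster CILUW
final tree: ((((C:3,I:26):5/2,U:25/2):2,L:3/4):13/8,W:13/8)
total length: 50

5/2,25/2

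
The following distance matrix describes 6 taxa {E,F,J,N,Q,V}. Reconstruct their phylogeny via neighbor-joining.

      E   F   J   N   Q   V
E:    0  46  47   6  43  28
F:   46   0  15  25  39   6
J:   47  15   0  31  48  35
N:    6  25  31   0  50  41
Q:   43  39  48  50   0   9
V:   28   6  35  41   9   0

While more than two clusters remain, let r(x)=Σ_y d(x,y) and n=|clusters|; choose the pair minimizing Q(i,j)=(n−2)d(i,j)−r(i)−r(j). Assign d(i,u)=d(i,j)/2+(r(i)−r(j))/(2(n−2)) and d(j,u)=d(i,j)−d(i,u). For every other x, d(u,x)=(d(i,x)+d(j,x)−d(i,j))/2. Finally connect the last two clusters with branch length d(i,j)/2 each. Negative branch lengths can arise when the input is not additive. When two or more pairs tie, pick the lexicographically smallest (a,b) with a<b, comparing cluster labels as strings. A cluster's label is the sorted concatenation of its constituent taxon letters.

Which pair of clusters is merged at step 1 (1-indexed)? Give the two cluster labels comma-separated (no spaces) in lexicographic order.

E,N

step 1: merge (E,N) at d=6, Q=-299; branch lengths E→41/8, N→7/8; new cluster EN
  updated: d(EN,F)=65/2, d(EN,J)=36, d(EN,Q)=87/2, d(EN,V)=63/2
step 2: merge (Q,V) at d=9, Q=-194; branch lengths Q→85/6, V→-31/6; new cluster QV
  updated: d(EN,QV)=33, d(F,QV)=18, d(J,QV)=37
step 3: merge (EN,QV) at d=33, Q=-247/2; branch lengths EN→159/8, QV→105/8; new cluster ENQV
  updated: d(ENQV,F)=35/4, d(ENQV,J)=20
step 4: merge (ENQV,F) at d=35/4, Q=-175/4; branch lengths ENQV→55/8, F→15/8; new cluster EFNQV
  updated: d(EFNQV,J)=105/8
step 5: merge (EFNQV,J) at d=105/8; branch lengths EFNQV→105/16, J→105/16; new cluster EFJNQV
final tree: ((((E:41/8,N:7/8):159/8,(Q:85/6,V:-31/6):105/8):55/8,F:15/8):105/16,J:105/16)
total length: 559/8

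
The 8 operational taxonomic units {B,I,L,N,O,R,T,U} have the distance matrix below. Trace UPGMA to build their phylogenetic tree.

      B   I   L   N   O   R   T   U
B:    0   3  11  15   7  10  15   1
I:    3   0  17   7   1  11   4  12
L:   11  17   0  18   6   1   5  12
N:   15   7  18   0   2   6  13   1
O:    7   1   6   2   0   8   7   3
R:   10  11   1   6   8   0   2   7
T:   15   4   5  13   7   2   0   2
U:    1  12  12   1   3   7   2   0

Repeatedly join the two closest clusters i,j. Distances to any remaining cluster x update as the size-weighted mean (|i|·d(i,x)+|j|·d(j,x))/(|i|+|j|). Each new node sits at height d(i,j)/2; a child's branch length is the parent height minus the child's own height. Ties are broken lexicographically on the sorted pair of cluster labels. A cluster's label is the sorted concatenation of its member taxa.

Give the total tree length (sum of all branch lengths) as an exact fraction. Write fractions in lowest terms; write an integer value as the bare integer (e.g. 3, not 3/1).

1123/60

iteration 1: select B,U (d=1); attach at lengths (1/2, 1/2); label the merged cluster BU
  updated: d(BU,I)=15/2, d(BU,L)=23/2, d(BU,N)=8, d(BU,O)=5, d(BU,R)=17/2, d(BU,T)=17/2
iteration 2: select I,O (d=1); attach at lengths (1/2, 1/2); label the merged cluster IO
  updated: d(BU,IO)=25/4, d(IO,L)=23/2, d(IO,N)=9/2, d(IO,R)=19/2, d(IO,T)=11/2
iteration 3: select L,R (d=1); attach at lengths (1/2, 1/2); label the merged cluster LR
  updated: d(BU,LR)=10, d(IO,LR)=21/2, d(LR,N)=12, d(LR,T)=7/2
iteration 4: select LR,T (d=7/2); attach at lengths (5/4, 7/4); label the merged cluster LRT
  updated: d(BU,LRT)=19/2, d(IO,LRT)=53/6, d(LRT,N)=37/3
iteration 5: select IO,N (d=9/2); attach at lengths (7/4, 9/4); label the merged cluster INO
  updated: d(BU,INO)=41/6, d(INO,LRT)=10
iteration 6: select BU,INO (d=41/6); attach at lengths (35/12, 7/6); label the merged cluster BINOU
  updated: d(BINOU,LRT)=49/5
iteration 7: select BINOU,LRT (d=49/5); attach at lengths (89/60, 63/20); label the merged cluster BILNORTU
final tree: (((B:1/2,U:1/2):35/12,((I:1/2,O:1/2):7/4,N:9/4):7/6):89/60,((L:1/2,R:1/2):5/4,T:7/4):63/20)
total length: 1123/60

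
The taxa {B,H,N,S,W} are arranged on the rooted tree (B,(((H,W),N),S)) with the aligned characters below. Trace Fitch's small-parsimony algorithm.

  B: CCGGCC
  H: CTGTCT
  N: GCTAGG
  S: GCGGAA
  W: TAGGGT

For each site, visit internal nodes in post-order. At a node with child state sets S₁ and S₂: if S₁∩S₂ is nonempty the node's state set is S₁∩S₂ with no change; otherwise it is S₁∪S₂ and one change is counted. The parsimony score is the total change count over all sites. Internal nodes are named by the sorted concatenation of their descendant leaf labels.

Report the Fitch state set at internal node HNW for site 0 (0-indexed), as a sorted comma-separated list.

C,G,T

[col 0] HW: children H:{C}, W:{T} ∪→ {C,T}; cost 1
[col 0] HNW: children HW:{C,T}, N:{G} ∪→ {C,G,T}; cost 1
[col 0] HNSW: children HNW:{C,G,T}, S:{G} ∩→ {G}; cost 0
[col 0] BHNSW: children B:{C}, HNSW:{G} ∪→ {C,G}; cost 1
[col 1] HW: children H:{T}, W:{A} ∪→ {A,T}; cost 1
[col 1] HNW: children HW:{A,T}, N:{C} ∪→ {A,C,T}; cost 1
[col 1] HNSW: children HNW:{A,C,T}, S:{C} ∩→ {C}; cost 0
[col 1] BHNSW: children B:{C}, HNSW:{C} ∩→ {C}; cost 0
[col 2] HW: children H:{G}, W:{G} ∩→ {G}; cost 0
[col 2] HNW: children HW:{G}, N:{T} ∪→ {G,T}; cost 1
[col 2] HNSW: children HNW:{G,T}, S:{G} ∩→ {G}; cost 0
[col 2] BHNSW: children B:{G}, HNSW:{G} ∩→ {G}; cost 0
[col 3] HW: children H:{T}, W:{G} ∪→ {G,T}; cost 1
[col 3] HNW: children HW:{G,T}, N:{A} ∪→ {A,G,T}; cost 1
[col 3] HNSW: children HNW:{A,G,T}, S:{G} ∩→ {G}; cost 0
[col 3] BHNSW: children B:{G}, HNSW:{G} ∩→ {G}; cost 0
[col 4] HW: children H:{C}, W:{G} ∪→ {C,G}; cost 1
[col 4] HNW: children HW:{C,G}, N:{G} ∩→ {G}; cost 0
[col 4] HNSW: children HNW:{G}, S:{A} ∪→ {A,G}; cost 1
[col 4] BHNSW: children B:{C}, HNSW:{A,G} ∪→ {A,C,G}; cost 1
[col 5] HW: children H:{T}, W:{T} ∩→ {T}; cost 0
[col 5] HNW: children HW:{T}, N:{G} ∪→ {G,T}; cost 1
[col 5] HNSW: children HNW:{G,T}, S:{A} ∪→ {A,G,T}; cost 1
[col 5] BHNSW: children B:{C}, HNSW:{A,G,T} ∪→ {A,C,G,T}; cost 1
per-site changes: [3, 2, 1, 2, 3, 3]; total = 14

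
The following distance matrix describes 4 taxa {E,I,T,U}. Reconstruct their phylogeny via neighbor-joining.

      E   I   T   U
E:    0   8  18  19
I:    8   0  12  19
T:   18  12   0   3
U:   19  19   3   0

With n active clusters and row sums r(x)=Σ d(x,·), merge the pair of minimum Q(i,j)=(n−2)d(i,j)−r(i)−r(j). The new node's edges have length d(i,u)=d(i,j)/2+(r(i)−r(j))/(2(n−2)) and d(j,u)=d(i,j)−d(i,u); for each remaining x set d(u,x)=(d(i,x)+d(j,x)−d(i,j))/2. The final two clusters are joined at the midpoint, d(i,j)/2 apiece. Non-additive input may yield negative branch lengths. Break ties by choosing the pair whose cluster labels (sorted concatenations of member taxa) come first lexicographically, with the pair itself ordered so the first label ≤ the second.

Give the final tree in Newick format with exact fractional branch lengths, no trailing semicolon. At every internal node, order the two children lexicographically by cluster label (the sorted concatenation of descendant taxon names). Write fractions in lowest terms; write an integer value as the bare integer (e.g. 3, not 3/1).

(((E:11/2,I:5/2):23/2,T:-1/2):7/4,U:7/4)

step 1: merge (E,I) at d=8, Q=-68; branch lengths E→11/2, I→5/2; new cluster EI
  updated: d(EI,T)=11, d(EI,U)=15
step 2: merge (EI,T) at d=11, Q=-29; branch lengths EI→23/2, T→-1/2; new cluster EIT
  updated: d(EIT,U)=7/2
step 3: merge (EIT,U) at d=7/2; branch lengths EIT→7/4, U→7/4; new cluster EITU
final tree: (((E:11/2,I:5/2):23/2,T:-1/2):7/4,U:7/4)
total length: 45/2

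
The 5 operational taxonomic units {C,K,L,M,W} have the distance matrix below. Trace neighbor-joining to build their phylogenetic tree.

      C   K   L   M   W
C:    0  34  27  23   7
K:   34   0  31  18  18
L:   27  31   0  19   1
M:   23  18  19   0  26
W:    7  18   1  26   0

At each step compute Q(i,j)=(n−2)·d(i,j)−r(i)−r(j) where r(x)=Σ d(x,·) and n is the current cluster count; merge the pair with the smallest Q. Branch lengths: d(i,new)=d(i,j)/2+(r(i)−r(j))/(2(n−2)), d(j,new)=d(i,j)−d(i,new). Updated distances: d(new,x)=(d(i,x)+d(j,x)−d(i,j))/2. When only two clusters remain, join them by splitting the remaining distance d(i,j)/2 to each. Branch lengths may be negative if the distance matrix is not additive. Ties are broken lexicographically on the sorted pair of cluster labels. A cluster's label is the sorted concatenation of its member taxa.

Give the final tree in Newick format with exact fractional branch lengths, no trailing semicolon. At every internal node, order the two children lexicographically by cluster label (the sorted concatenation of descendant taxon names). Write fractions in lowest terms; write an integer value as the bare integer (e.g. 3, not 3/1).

(((C:11,(K:23/2,M:13/2):17/2):11/2,L:25/4):-21/8,W:-21/8)

1. join K+M (d=18, Q=-133) ⇒ KM; edges |K|=23/2, |M|=13/2
  updated: d(C,KM)=39/2, d(KM,L)=16, d(KM,W)=13
2. join C+KM (d=39/2, Q=-63) ⇒ CKM; edges |C|=11, |KM|=17/2
  updated: d(CKM,L)=47/4, d(CKM,W)=1/4
3. join CKM+L (d=47/4, Q=-13) ⇒ CKLM; edges |CKM|=11/2, |L|=25/4
  updated: d(CKLM,W)=-21/4
4. join CKLM+W (d=-21/4) ⇒ CKLMW; edges |CKLM|=-21/8, |W|=-21/8
final tree: (((C:11,(K:23/2,M:13/2):17/2):11/2,L:25/4):-21/8,W:-21/8)
total length: 44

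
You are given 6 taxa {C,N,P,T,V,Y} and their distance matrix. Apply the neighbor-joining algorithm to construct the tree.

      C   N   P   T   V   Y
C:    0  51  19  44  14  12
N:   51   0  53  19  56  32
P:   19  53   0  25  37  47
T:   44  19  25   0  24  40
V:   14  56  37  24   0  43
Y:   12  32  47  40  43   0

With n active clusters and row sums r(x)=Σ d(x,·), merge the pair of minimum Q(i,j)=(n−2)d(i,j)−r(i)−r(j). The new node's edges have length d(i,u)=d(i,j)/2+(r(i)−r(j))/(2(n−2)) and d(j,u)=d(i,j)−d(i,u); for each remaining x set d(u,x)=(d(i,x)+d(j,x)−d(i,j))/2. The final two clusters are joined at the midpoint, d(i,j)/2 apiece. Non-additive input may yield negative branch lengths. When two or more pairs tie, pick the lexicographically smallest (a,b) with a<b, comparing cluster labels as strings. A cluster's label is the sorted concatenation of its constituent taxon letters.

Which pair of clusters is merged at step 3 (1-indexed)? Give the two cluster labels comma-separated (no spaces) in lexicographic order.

CY,V

iteration 1: select N,T (d=19, Q=-287); attach at lengths (135/8, 17/8); label the merged cluster NT
  updated: d(C,NT)=38, d(NT,P)=59/2, d(NT,V)=61/2, d(NT,Y)=53/2
iteration 2: select C,Y (d=12, Q=-351/2); attach at lengths (-19/12, 163/12); label the merged cluster CY
  updated: d(CY,NT)=105/4, d(CY,P)=27, d(CY,V)=45/2
iteration 3: select CY,V (d=45/2, Q=-483/4); attach at lengths (123/16, 237/16); label the merged cluster CVY
  updated: d(CVY,NT)=137/8, d(CVY,P)=83/4
iteration 4: select CVY,NT (d=137/8, Q=-539/8); attach at lengths (67/16, 207/16); label the merged cluster CNTVY
  updated: d(CNTVY,P)=265/16
iteration 5: select CNTVY,P (d=265/16); attach at lengths (265/32, 265/32); label the merged cluster CNPTVY
final tree: ((((C:-19/12,Y:163/12):123/16,V:237/16):67/16,(N:135/8,T:17/8):207/16):265/32,P:265/32)
total length: 1395/16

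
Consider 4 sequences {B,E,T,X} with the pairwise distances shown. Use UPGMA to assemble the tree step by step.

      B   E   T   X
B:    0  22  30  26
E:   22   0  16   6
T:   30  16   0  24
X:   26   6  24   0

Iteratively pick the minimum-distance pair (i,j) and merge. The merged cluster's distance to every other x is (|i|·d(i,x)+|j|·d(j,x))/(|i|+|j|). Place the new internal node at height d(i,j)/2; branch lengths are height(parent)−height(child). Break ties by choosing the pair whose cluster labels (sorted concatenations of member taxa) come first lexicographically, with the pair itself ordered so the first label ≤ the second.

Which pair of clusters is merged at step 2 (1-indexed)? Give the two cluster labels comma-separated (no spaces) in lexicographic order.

1. join E+X (d=6) ⇒ EX; edges |E|=3, |X|=3
  updated: d(B,EX)=24, d(EX,T)=20
2. join EX+T (d=20) ⇒ ETX; edges |EX|=7, |T|=10
  updated: d(B,ETX)=26
3. join B+ETX (d=26) ⇒ BETX; edges |B|=13, |ETX|=3
final tree: (B:13,((E:3,X:3):7,T:10):3)
total length: 39

EX,T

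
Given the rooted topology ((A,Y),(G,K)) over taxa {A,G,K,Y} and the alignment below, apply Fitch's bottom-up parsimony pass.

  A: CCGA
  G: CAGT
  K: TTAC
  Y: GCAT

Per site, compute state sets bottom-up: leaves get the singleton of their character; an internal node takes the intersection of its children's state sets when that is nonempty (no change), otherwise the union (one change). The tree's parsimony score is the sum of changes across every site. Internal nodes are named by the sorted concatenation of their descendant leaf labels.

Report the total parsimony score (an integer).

8

AY@0: {C} ∪ {G} = {C,G} (union, +1)
GK@0: {C} ∪ {T} = {C,T} (union, +1)
AGKY@0: {C,G} ∩ {C,T} = {C} (intersection, +0)
AY@1: {C} ∩ {C} = {C} (intersection, +0)
GK@1: {A} ∪ {T} = {A,T} (union, +1)
AGKY@1: {C} ∪ {A,T} = {A,C,T} (union, +1)
AY@2: {G} ∪ {A} = {A,G} (union, +1)
GK@2: {G} ∪ {A} = {A,G} (union, +1)
AGKY@2: {A,G} ∩ {A,G} = {A,G} (intersection, +0)
AY@3: {A} ∪ {T} = {A,T} (union, +1)
GK@3: {T} ∪ {C} = {C,T} (union, +1)
AGKY@3: {A,T} ∩ {C,T} = {T} (intersection, +0)
per-site changes: [2, 2, 2, 2]; total = 8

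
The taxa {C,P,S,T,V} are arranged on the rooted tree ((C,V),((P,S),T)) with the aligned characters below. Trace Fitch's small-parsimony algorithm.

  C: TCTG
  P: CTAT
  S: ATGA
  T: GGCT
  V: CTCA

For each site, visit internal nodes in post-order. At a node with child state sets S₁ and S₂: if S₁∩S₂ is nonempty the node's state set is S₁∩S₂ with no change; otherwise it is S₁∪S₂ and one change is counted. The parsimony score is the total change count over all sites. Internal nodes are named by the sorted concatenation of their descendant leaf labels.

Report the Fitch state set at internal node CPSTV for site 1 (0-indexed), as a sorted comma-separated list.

T

site 0, node CV: C={T} ∪ V={C} → {C,T} (+1)
site 0, node PS: P={C} ∪ S={A} → {A,C} (+1)
site 0, node PST: PS={A,C} ∪ T={G} → {A,C,G} (+1)
site 0, node CPSTV: CV={C,T} ∩ PST={A,C,G} → {C} (+0)
site 1, node CV: C={C} ∪ V={T} → {C,T} (+1)
site 1, node PS: P={T} ∩ S={T} → {T} (+0)
site 1, node PST: PS={T} ∪ T={G} → {G,T} (+1)
site 1, node CPSTV: CV={C,T} ∩ PST={G,T} → {T} (+0)
site 2, node CV: C={T} ∪ V={C} → {C,T} (+1)
site 2, node PS: P={A} ∪ S={G} → {A,G} (+1)
site 2, node PST: PS={A,G} ∪ T={C} → {A,C,G} (+1)
site 2, node CPSTV: CV={C,T} ∩ PST={A,C,G} → {C} (+0)
site 3, node CV: C={G} ∪ V={A} → {A,G} (+1)
site 3, node PS: P={T} ∪ S={A} → {A,T} (+1)
site 3, node PST: PS={A,T} ∩ T={T} → {T} (+0)
site 3, node CPSTV: CV={A,G} ∪ PST={T} → {A,G,T} (+1)
per-site changes: [3, 2, 3, 3]; total = 11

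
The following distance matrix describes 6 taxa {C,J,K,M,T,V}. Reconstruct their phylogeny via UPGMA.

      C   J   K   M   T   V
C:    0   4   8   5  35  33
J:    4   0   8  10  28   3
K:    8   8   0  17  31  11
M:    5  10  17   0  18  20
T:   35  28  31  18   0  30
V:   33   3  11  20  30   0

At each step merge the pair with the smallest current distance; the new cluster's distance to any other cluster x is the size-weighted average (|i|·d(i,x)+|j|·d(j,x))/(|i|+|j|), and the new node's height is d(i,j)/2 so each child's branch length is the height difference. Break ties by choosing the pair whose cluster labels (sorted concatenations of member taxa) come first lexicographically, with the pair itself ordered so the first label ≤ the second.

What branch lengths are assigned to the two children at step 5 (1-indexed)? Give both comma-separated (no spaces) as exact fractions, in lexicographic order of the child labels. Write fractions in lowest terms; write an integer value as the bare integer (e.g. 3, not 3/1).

iteration 1: select J,V (d=3); attach at lengths (3/2, 3/2); label the merged cluster JV
  updated: d(C,JV)=37/2, d(JV,K)=19/2, d(JV,M)=15, d(JV,T)=29
iteration 2: select C,M (d=5); attach at lengths (5/2, 5/2); label the merged cluster CM
  updated: d(CM,JV)=67/4, d(CM,K)=25/2, d(CM,T)=53/2
iteration 3: select JV,K (d=19/2); attach at lengths (13/4, 19/4); label the merged cluster JKV
  updated: d(CM,JKV)=46/3, d(JKV,T)=89/3
iteration 4: select CM,JKV (d=46/3); attach at lengths (31/6, 35/12); label the merged cluster CJKMV
  updated: d(CJKMV,T)=142/5
iteration 5: select CJKMV,T (d=142/5); attach at lengths (98/15, 71/5); label the merged cluster CJKMTV
final tree: (((C:5/2,M:5/2):31/6,((J:3/2,V:3/2):13/4,K:19/4):35/12):98/15,T:71/5)
total length: 2689/60

98/15,71/5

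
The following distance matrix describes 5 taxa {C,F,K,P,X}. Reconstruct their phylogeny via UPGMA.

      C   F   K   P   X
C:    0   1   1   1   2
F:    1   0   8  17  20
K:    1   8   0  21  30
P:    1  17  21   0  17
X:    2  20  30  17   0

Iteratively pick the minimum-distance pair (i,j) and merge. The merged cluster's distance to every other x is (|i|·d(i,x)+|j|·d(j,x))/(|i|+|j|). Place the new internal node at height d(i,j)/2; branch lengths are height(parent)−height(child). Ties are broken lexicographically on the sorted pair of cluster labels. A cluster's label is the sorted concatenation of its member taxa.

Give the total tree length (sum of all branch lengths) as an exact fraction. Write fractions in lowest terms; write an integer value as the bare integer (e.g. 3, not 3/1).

step 1: merge (C,F) at d=1; branch lengths C→1/2, F→1/2; new cluster CF
  updated: d(CF,K)=9/2, d(CF,P)=9, d(CF,X)=11
step 2: merge (CF,K) at d=9/2; branch lengths CF→7/4, K→9/4; new cluster CFK
  updated: d(CFK,P)=13, d(CFK,X)=52/3
step 3: merge (CFK,P) at d=13; branch lengths CFK→17/4, P→13/2; new cluster CFKP
  updated: d(CFKP,X)=69/4
step 4: merge (CFKP,X) at d=69/4; branch lengths CFKP→17/8, X→69/8; new cluster CFKPX
final tree: ((((C:1/2,F:1/2):7/4,K:9/4):17/4,P:13/2):17/8,X:69/8)
total length: 53/2

53/2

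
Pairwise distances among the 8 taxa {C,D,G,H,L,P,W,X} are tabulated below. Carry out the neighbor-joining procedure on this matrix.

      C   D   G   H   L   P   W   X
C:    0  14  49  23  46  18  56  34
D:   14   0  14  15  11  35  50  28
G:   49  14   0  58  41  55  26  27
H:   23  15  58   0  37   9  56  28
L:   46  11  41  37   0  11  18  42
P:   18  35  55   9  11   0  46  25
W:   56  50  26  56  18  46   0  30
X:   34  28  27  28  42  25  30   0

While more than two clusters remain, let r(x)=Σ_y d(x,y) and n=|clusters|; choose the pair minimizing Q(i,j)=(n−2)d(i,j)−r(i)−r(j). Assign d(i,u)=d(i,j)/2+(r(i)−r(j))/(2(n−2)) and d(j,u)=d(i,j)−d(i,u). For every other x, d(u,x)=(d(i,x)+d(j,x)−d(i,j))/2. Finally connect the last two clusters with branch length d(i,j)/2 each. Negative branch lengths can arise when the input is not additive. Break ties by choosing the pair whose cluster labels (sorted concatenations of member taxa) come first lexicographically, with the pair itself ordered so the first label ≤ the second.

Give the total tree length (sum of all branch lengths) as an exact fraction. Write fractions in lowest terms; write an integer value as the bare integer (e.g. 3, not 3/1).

step 1: merge (G,W) at d=26, Q=-396; branch lengths G→12, W→14; new cluster GW
  updated: d(C,GW)=79/2, d(D,GW)=19, d(GW,H)=44, d(GW,L)=33/2, d(GW,P)=75/2, d(GW,X)=31/2
step 2: merge (GW,X) at d=31/2, Q=-267; branch lengths GW→77/10, X→39/5; new cluster GWX
  updated: d(C,GWX)=29, d(D,GWX)=63/4, d(GWX,H)=113/4, d(GWX,L)=43/2, d(GWX,P)=47/2
step 3: merge (L,P) at d=11, Q=-179; branch lengths L→37/4, P→7/4; new cluster LP
  updated: d(C,LP)=53/2, d(D,LP)=35/2, d(GWX,LP)=17, d(H,LP)=35/2
step 4: merge (GWX,LP) at d=17, Q=-235/2; branch lengths GWX→125/12, LP→79/12; new cluster GLPWX
  updated: d(C,GLPWX)=77/4, d(D,GLPWX)=65/8, d(GLPWX,H)=115/8
step 5: merge (C,D) at d=14, Q=-523/8; branch lengths C→377/32, D→71/32; new cluster CD
  updated: d(CD,GLPWX)=107/16, d(CD,H)=12
step 6: merge (CD,GLPWX) at d=107/16, Q=-529/16; branch lengths CD→69/32, GLPWX→145/32; new cluster CDGLPWX
  updated: d(CDGLPWX,H)=315/32
step 7: merge (CDGLPWX,H) at d=315/32; branch lengths CDGLPWX→315/64, H→315/64; new cluster CDGHLPWX
final tree: (((C:377/32,D:71/32):69/32,(((G:12,W:14):77/10,X:39/5):125/12,(L:37/4,P:7/4):79/12):145/32):315/64,H:315/64)
total length: 3201/32

3201/32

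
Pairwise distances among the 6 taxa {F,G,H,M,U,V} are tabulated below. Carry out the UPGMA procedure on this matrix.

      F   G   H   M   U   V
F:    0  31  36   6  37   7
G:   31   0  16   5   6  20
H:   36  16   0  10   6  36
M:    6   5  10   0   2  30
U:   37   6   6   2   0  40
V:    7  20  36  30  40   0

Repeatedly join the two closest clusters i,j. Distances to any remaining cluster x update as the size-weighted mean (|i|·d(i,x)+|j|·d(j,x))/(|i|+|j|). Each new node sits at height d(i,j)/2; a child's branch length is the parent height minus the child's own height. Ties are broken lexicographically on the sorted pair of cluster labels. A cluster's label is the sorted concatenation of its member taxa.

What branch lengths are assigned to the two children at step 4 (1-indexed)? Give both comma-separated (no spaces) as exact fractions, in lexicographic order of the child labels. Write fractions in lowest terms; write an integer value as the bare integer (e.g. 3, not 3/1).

31/12,16/3

step 1: merge (M,U) at d=2; branch lengths M→1, U→1; new cluster MU
  updated: d(F,MU)=43/2, d(G,MU)=11/2, d(H,MU)=8, d(MU,V)=35
step 2: merge (G,MU) at d=11/2; branch lengths G→11/4, MU→7/4; new cluster GMU
  updated: d(F,GMU)=74/3, d(GMU,H)=32/3, d(GMU,V)=30
step 3: merge (F,V) at d=7; branch lengths F→7/2, V→7/2; new cluster FV
  updated: d(FV,GMU)=82/3, d(FV,H)=36
step 4: merge (GMU,H) at d=32/3; branch lengths GMU→31/12, H→16/3; new cluster GHMU
  updated: d(FV,GHMU)=59/2
step 5: merge (FV,GHMU) at d=59/2; branch lengths FV→45/4, GHMU→113/12; new cluster FGHMUV
final tree: ((F:7/2,V:7/2):45/4,((G:11/4,(M:1,U:1):7/4):31/12,H:16/3):113/12)
total length: 505/12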